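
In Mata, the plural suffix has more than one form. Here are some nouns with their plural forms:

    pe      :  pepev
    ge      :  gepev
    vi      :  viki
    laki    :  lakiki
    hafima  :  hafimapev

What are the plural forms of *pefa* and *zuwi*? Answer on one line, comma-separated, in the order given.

pefapev, zuwiki

The pattern is height harmony: -ki when the last vowel of the stem is a high vowel (*vi*, *laki*); -pev when the last vowel of the stem is a non-high vowel (*pe*, *ge*, *hafima*).
*pefa* — last vowel /a/ (a non-high vowel) → -pev → *pefapev*.
*zuwi*: last vowel = /i/, a high vowel → -ki → *zuwiki*.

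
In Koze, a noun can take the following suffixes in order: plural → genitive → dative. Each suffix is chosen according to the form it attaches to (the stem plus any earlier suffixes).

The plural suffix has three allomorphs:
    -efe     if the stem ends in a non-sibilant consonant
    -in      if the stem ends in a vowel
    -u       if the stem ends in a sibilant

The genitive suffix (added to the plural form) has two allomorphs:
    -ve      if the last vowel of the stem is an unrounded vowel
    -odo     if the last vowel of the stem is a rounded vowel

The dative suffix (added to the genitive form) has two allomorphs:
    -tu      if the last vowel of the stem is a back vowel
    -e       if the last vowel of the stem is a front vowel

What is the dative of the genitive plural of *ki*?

The final sound of *ki* is /i/, which is a vowel, so the plural suffix is -in, giving *kiin*.
The plural form *kiin*: last vowel = /i/, an unrounded vowel → -ve → *kiinve*.
Since the last vowel of the genitive form *kiinve* is /e/ (a front vowel), it takes -e, giving *kiinvee*.

kiinvee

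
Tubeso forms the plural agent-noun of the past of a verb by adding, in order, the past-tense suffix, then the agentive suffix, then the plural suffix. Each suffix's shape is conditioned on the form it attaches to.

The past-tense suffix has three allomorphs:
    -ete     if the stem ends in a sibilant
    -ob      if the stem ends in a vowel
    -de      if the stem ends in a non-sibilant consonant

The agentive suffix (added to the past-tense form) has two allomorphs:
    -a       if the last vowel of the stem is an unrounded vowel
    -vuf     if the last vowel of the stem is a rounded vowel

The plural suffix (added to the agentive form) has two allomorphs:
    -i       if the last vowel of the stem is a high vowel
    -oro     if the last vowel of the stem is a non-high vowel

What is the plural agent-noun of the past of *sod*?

*sod* — final sound /d/ (a non-sibilant consonant) → -de → *sodde*.
Since the last vowel of the past-tense form *sodde* is /e/ (an unrounded vowel), it takes -a, giving *soddea*.
Since the last vowel of the agentive form *soddea* is /a/ (a non-high vowel), it takes -oro, giving *soddeaoro*.

soddeaoro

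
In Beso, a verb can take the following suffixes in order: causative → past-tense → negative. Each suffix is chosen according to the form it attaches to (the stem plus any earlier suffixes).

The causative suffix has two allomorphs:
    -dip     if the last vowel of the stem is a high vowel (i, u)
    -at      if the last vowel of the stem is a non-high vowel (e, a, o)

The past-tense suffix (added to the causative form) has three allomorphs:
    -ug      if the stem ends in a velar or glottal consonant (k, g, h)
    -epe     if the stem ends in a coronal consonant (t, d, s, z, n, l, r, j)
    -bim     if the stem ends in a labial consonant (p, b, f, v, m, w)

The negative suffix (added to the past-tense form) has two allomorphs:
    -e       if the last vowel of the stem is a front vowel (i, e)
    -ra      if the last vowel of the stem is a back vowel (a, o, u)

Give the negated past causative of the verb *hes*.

hesatepee

Since the last vowel of *hes* is /e/ (a non-high vowel), it takes -at, giving *hesat*.
Since the final consonant of the causative form *hesat* is /t/ (coronal), it takes -epe, giving *hesatepe*.
The past-tense form *hesatepe*: last vowel = /e/, a front vowel → -e → *hesatepee*.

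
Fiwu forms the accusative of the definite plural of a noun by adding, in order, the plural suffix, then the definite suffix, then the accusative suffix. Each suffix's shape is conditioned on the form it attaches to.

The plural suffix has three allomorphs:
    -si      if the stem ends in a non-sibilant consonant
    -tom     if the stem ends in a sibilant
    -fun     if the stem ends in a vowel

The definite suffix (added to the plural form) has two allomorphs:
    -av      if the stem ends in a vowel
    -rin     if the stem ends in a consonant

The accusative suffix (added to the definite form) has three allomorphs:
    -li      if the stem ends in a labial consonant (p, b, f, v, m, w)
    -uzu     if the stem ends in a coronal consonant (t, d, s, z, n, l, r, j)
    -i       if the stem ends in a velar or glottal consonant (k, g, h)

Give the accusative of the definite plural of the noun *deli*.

Since the final sound of *deli* is /i/ (a vowel), it takes -fun, giving *delifun*.
The plural form *delifun* — final sound /n/ (a consonant) → -rin → *delifunrin*.
The final consonant of the definite form *delifunrin* is /n/, which is coronal, so the accusative suffix is -uzu, giving *delifunrinuzu*.

delifunrinuzu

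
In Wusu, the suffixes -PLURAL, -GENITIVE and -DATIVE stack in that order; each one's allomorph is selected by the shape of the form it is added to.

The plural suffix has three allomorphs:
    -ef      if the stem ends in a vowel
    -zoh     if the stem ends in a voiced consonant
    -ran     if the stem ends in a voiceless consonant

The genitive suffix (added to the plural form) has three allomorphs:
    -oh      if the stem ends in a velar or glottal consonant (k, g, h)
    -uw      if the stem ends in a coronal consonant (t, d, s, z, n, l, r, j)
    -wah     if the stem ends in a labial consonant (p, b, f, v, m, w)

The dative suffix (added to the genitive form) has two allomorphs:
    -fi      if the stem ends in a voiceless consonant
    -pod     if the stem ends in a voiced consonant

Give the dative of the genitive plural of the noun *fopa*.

Since the final sound of *fopa* is /a/ (a vowel), it takes -ef, giving *fopaef*.
The plural form *fopaef*: final consonant = /f/, labial → -wah → *fopaefwah*.
The genitive form *fopaefwah*: final consonant = /h/, voiceless → -fi → *fopaefwahfi*.

fopaefwahfi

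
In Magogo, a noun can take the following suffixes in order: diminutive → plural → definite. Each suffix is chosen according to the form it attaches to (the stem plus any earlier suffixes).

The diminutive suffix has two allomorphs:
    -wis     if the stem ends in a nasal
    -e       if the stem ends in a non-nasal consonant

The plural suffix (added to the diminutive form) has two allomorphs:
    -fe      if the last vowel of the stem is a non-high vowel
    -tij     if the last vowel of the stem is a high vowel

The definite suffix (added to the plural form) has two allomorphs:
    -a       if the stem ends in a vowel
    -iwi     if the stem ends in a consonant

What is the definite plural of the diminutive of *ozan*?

*ozan*: final consonant = /n/, a nasal → -wis → *ozanwis*.
The diminutive form *ozanwis* — last vowel /i/ (a high vowel) → -tij → *ozanwistij*.
The final sound of the plural form *ozanwistij* is /j/, which is a consonant, so the definite suffix is -iwi, giving *ozanwistijiwi*.

ozanwistijiwi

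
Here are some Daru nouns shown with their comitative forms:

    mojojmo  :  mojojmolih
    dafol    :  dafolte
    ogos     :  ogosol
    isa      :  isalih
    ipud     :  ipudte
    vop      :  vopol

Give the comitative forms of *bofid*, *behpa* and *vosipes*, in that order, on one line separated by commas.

The pattern is voicing of the final sound: -ol when the stem ends in a voiceless consonant (*ogos*, *vop*); -te when the stem ends in a voiced consonant (*dafol*, *ipud*); -lih when the stem ends in a vowel (*mojojmo*, *isa*).
*bofid*: final sound = /d/, a voiced consonant → -te → *bofidte*.
Since the final sound of *behpa* is /a/ (a vowel), it takes -lih, giving *behpalih*.
The final sound of *vosipes* is /s/, which is a voiceless consonant, so the suffix is -ol, giving *vosipesol*.

bofidte, behpalih, vosipesol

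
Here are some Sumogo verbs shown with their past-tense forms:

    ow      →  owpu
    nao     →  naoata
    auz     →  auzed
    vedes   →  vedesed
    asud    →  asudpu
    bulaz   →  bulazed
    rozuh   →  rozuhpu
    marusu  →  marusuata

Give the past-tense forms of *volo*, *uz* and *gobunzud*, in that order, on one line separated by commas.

voloata, uzed, gobunzudpu

Looking at the final sound of each stem: -ed when the stem ends in a sibilant (*auz*, *vedes*, *bulaz*); -pu when the stem ends in a non-sibilant consonant (*ow*, *asud*, *rozuh*); -ata when the stem ends in a vowel (*nao*, *marusu*).
The final sound of *volo* is /o/, which is a vowel, so the suffix is -ata, giving *voloata*.
The final sound of *uz* is /z/, which is a sibilant, so the suffix is -ed, giving *uzed*.
*gobunzud*: final sound = /d/, a non-sibilant consonant → -pu → *gobunzudpu*.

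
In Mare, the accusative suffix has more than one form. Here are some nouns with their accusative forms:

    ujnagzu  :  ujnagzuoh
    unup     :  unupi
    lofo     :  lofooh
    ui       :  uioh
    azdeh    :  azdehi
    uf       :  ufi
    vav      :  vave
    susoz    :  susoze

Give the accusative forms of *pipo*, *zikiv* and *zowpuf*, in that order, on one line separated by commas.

Looking at the final sound of each stem: -i when the stem ends in a voiceless consonant (*unup*, *azdeh*, *uf*); -e when the stem ends in a voiced consonant (*vav*, *susoz*); -oh when the stem ends in a vowel (*ujnagzu*, *lofo*, *ui*).
The final sound of *pipo* is /o/, which is a vowel, so the suffix is -oh, giving *pipooh*.
*zikiv*: final sound = /v/, a voiced consonant → -e → *zikive*.
Since the final sound of *zowpuf* is /f/ (a voiceless consonant), it takes -i, giving *zowpufi*.

pipooh, zikive, zowpufi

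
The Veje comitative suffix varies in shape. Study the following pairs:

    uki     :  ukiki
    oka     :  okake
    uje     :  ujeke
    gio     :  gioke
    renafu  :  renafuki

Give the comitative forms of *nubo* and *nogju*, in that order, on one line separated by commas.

nuboke, nogjuki

The suffix is conditioned by the last vowel: -ki when the last vowel of the stem is a high vowel (*uki*, *renafu*); -ke when the last vowel of the stem is a non-high vowel (*oka*, *uje*, *gio*).
The last vowel of *nubo* is /o/, which is a non-high vowel, so the suffix is -ke, giving *nuboke*.
The last vowel of *nogju* is /u/, which is a high vowel, so the suffix is -ki, giving *nogjuki*.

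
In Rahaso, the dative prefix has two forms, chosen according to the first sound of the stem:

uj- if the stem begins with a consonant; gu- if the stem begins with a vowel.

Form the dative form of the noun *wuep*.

ujwuep

Since the first sound of *wuep* is /w/ (a consonant), it takes uj-, giving *ujwuep*.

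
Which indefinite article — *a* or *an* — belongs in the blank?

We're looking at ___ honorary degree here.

an

The indefinite article is chosen by the initial *sound* of the following word, not its spelling.
*honorary* begins with the sound /ɒ/ (silent h) — a vowel sound.
So the article is *an*: We're looking at an honorary degree here.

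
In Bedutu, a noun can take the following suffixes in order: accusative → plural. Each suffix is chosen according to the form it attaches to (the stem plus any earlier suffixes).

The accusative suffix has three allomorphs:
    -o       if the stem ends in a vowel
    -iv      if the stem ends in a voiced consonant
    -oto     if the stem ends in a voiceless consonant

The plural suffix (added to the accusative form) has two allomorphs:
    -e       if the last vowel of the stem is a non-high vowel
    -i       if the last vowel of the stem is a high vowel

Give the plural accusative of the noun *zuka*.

zukaoe

*zuka*: final sound = /a/, a vowel → -o → *zukao*.
The accusative form *zukao* — last vowel /o/ (a non-high vowel) → -e → *zukaoe*.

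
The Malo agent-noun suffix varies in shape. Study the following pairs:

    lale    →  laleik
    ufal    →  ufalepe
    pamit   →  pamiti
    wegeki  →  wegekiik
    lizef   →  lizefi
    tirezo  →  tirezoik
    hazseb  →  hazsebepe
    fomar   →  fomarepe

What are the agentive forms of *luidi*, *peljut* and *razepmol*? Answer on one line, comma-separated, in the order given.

luidiik, peljuti, razepmolepe

The pattern is voicing of the final sound: -i when the stem ends in a voiceless consonant (*pamit*, *lizef*); -epe when the stem ends in a voiced consonant (*ufal*, *hazseb*, *fomar*); -ik when the stem ends in a vowel (*lale*, *wegeki*, *tirezo*).
*luidi*: final sound = /i/, a vowel → -ik → *luidiik*.
*peljut*: final sound = /t/, a voiceless consonant → -i → *peljuti*.
*razepmol* — final sound /l/ (a voiced consonant) → -epe → *razepmolepe*.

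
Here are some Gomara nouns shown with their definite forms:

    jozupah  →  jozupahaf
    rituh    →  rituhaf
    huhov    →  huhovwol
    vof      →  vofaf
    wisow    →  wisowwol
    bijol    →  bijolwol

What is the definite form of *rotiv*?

The alternation tracks the final consonant of the stem — -af when the stem ends in a voiceless consonant (*jozupah*, *rituh*, *vof*); -wol when the stem ends in a voiced consonant (*huhov*, *wisow*, *bijol*).
Since the final consonant of *rotiv* is /v/ (voiced), it takes -wol, giving *rotivwol*.

rotivwol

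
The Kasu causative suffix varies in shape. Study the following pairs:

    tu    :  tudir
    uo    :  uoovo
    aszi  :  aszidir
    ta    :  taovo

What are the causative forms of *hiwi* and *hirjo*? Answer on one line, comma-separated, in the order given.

The pattern is height harmony: -dir when the last vowel of the stem is a high vowel (*tu*, *aszi*); -ovo when the last vowel of the stem is a non-high vowel (*uo*, *ta*).
Since the last vowel of *hiwi* is /i/ (a high vowel), it takes -dir, giving *hiwidir*.
*hirjo* — last vowel /o/ (a non-high vowel) → -ovo → *hirjoovo*.

hiwidir, hirjoovo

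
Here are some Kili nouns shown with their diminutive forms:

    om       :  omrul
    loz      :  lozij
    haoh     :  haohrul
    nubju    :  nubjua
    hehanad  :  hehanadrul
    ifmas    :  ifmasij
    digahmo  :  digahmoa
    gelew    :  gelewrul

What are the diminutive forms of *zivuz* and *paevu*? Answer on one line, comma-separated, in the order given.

zivuzij, paevua

The suffix is conditioned by the final sound: -ij when the stem ends in a sibilant (*loz*, *ifmas*); -rul when the stem ends in a non-sibilant consonant (*om*, *haoh*, *hehanad*, *gelew*); -a when the stem ends in a vowel (*nubju*, *digahmo*).
The final sound of *zivuz* is /z/, which is a sibilant, so the suffix is -ij, giving *zivuzij*.
The final sound of *paevu* is /u/, which is a vowel, so the suffix is -a, giving *paevua*.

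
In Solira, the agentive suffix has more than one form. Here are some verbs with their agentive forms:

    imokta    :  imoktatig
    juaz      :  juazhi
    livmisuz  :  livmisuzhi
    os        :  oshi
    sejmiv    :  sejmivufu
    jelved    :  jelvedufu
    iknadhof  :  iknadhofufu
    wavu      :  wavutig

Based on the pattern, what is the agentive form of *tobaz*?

tobazhi

The alternation tracks the final sound of the stem — -hi when the stem ends in a sibilant (*juaz*, *livmisuz*, *os*); -ufu when the stem ends in a non-sibilant consonant (*sejmiv*, *jelved*, *iknadhof*); -tig when the stem ends in a vowel (*imokta*, *wavu*).
The final sound of *tobaz* is /z/, which is a sibilant, so the suffix is -hi, giving *tobazhi*.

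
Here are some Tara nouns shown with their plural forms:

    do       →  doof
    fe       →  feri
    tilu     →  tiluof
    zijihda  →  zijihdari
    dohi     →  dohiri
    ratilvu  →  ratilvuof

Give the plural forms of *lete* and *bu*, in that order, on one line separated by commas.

Looking at the last vowel of each stem: -of when the last vowel of the stem is a rounded vowel (*do*, *tilu*, *ratilvu*); -ri when the last vowel of the stem is an unrounded vowel (*fe*, *zijihda*, *dohi*).
Since the last vowel of *lete* is /e/ (an unrounded vowel), it takes -ri, giving *leteri*.
*bu* — last vowel /u/ (a rounded vowel) → -of → *buof*.

leteri, buof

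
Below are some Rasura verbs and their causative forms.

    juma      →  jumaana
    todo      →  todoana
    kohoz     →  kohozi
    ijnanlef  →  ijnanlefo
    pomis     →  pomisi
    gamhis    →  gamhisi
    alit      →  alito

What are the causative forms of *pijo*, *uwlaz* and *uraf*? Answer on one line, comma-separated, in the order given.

The suffix is conditioned by the final sound: -i when the stem ends in a sibilant (*kohoz*, *pomis*, *gamhis*); -o when the stem ends in a non-sibilant consonant (*ijnanlef*, *alit*); -ana when the stem ends in a vowel (*juma*, *todo*).
The final sound of *pijo* is /o/, which is a vowel, so the suffix is -ana, giving *pijoana*.
*uwlaz*: final sound = /z/, a sibilant → -i → *uwlazi*.
The final sound of *uraf* is /f/, which is a non-sibilant consonant, so the suffix is -o, giving *urafo*.

pijoana, uwlazi, urafo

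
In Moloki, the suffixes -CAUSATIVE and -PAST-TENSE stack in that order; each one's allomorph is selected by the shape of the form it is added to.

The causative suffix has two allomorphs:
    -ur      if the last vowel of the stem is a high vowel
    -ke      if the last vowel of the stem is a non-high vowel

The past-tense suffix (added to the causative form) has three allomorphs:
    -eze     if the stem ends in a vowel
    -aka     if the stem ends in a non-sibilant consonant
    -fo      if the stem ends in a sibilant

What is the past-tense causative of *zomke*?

*zomke*: last vowel = /e/, a non-high vowel → -ke → *zomkeke*.
The final sound of the causative form *zomkeke* is /e/, which is a vowel, so the past-tense suffix is -eze, giving *zomkekeeze*.

zomkekeeze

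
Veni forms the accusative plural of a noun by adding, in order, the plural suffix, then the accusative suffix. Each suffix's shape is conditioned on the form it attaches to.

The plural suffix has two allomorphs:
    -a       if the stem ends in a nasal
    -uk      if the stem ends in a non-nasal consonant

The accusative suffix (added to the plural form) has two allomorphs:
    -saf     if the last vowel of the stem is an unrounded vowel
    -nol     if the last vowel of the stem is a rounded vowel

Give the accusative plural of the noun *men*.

*men*: final consonant = /n/, a nasal → -a → *mena*.
The plural form *mena* — last vowel /a/ (an unrounded vowel) → -saf → *menasaf*.

menasaf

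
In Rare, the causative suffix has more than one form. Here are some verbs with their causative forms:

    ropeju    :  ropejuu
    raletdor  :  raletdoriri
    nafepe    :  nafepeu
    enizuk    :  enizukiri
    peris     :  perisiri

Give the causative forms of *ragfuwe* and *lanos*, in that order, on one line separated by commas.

The suffix is conditioned by the final sound: -iri when the stem ends in a consonant (*raletdor*, *enizuk*, *peris*); -u when the stem ends in a vowel (*ropeju*, *nafepe*).
*ragfuwe* — final sound /e/ (a vowel) → -u → *ragfuweu*.
Since the final sound of *lanos* is /s/ (a consonant), it takes -iri, giving *lanosiri*.

ragfuweu, lanosiri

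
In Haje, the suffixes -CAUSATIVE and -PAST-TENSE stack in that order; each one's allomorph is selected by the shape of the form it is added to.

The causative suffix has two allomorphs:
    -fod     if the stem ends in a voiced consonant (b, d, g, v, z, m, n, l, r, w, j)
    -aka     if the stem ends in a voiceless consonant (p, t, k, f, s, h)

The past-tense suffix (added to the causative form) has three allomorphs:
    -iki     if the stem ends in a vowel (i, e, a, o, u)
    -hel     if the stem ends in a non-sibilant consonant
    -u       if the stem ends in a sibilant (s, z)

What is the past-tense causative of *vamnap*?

*vamnap*: final consonant = /p/, voiceless → -aka → *vamnapaka*.
The causative form *vamnapaka*: final sound = /a/, a vowel → -iki → *vamnapakaiki*.

vamnapakaiki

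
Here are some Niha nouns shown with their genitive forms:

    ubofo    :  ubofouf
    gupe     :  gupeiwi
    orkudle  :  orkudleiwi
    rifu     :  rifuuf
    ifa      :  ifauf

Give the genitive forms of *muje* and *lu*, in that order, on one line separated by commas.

mujeiwi, luuf

Looking at the last vowel of each stem: -iwi when the last vowel of the stem is a front vowel (*gupe*, *orkudle*); -uf when the last vowel of the stem is a back vowel (*ubofo*, *rifu*, *ifa*).
*muje* — last vowel /e/ (a front vowel) → -iwi → *mujeiwi*.
*lu* — last vowel /u/ (a back vowel) → -uf → *luuf*.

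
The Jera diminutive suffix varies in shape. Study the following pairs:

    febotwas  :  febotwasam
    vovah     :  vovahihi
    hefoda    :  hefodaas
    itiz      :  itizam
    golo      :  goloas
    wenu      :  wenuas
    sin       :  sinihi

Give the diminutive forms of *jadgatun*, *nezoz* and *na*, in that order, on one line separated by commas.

jadgatunihi, nezozam, naas

The alternation tracks the final sound of the stem — -am when the stem ends in a sibilant (*febotwas*, *itiz*); -ihi when the stem ends in a non-sibilant consonant (*vovah*, *sin*); -as when the stem ends in a vowel (*hefoda*, *golo*, *wenu*).
The final sound of *jadgatun* is /n/, which is a non-sibilant consonant, so the suffix is -ihi, giving *jadgatunihi*.
Since the final sound of *nezoz* is /z/ (a sibilant), it takes -am, giving *nezozam*.
*na* — final sound /a/ (a vowel) → -as → *naas*.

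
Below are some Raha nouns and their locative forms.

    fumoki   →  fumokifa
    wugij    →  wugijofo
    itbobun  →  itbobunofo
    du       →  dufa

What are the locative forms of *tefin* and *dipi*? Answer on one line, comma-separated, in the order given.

The pattern is consonant vs. vowel: -ofo when the stem ends in a consonant (*wugij*, *itbobun*); -fa when the stem ends in a vowel (*fumoki*, *du*).
Since the final sound of *tefin* is /n/ (a consonant), it takes -ofo, giving *tefinofo*.
The final sound of *dipi* is /i/, which is a vowel, so the suffix is -fa, giving *dipifa*.

tefinofo, dipifa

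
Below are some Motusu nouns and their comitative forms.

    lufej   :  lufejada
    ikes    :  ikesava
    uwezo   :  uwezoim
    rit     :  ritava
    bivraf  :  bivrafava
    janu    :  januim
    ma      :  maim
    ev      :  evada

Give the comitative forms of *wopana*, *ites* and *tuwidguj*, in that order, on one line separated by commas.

wopanaim, itesava, tuwidgujada

The suffix is conditioned by the final sound: -ava when the stem ends in a voiceless consonant (*ikes*, *rit*, *bivraf*); -ada when the stem ends in a voiced consonant (*lufej*, *ev*); -im when the stem ends in a vowel (*uwezo*, *janu*, *ma*).
Since the final sound of *wopana* is /a/ (a vowel), it takes -im, giving *wopanaim*.
*ites*: final sound = /s/, a voiceless consonant → -ava → *itesava*.
The final sound of *tuwidguj* is /j/, which is a voiced consonant, so the suffix is -ada, giving *tuwidgujada*.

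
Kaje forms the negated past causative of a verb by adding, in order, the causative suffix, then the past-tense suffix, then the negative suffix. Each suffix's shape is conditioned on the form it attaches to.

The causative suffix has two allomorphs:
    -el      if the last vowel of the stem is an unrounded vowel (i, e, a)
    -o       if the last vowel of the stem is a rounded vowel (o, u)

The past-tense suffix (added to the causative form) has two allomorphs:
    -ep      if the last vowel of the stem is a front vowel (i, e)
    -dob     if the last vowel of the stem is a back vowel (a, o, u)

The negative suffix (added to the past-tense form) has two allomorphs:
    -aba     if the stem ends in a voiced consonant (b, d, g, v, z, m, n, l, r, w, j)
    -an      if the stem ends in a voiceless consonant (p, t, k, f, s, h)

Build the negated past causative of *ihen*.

ihenelepan

Since the last vowel of *ihen* is /e/ (an unrounded vowel), it takes -el, giving *ihenel*.
The causative form *ihenel* — last vowel /e/ (a front vowel) → -ep → *ihenelep*.
Since the final consonant of the past-tense form *ihenelep* is /p/ (voiceless), it takes -an, giving *ihenelepan*.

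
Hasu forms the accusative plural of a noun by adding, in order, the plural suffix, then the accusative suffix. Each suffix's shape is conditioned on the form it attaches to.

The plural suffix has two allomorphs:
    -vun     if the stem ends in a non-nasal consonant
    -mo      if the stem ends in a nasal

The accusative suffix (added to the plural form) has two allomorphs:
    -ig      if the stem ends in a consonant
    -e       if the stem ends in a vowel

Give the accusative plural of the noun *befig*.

*befig* — final consonant /g/ (non-nasal) → -vun → *befigvun*.
The plural form *befigvun*: final sound = /n/, a consonant → -ig → *befigvunig*.

befigvunig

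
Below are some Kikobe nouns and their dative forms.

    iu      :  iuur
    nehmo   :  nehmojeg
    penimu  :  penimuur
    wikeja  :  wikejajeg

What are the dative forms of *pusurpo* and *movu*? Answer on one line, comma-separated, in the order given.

The suffix is conditioned by the last vowel: -ur when the last vowel of the stem is a high vowel (*iu*, *penimu*); -jeg when the last vowel of the stem is a non-high vowel (*nehmo*, *wikeja*).
Since the last vowel of *pusurpo* is /o/ (a non-high vowel), it takes -jeg, giving *pusurpojeg*.
*movu*: last vowel = /u/, a high vowel → -ur → *movuur*.

pusurpojeg, movuur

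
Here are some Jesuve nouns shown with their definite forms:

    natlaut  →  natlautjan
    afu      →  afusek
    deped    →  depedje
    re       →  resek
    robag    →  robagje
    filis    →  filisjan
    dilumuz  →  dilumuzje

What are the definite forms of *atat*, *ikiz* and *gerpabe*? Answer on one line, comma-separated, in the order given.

The alternation tracks the final sound of the stem — -jan when the stem ends in a voiceless consonant (*natlaut*, *filis*); -je when the stem ends in a voiced consonant (*deped*, *robag*, *dilumuz*); -sek when the stem ends in a vowel (*afu*, *re*).
Since the final sound of *atat* is /t/ (a voiceless consonant), it takes -jan, giving *atatjan*.
The final sound of *ikiz* is /z/, which is a voiced consonant, so the suffix is -je, giving *ikizje*.
*gerpabe*: final sound = /e/, a vowel → -sek → *gerpabesek*.

atatjan, ikizje, gerpabesek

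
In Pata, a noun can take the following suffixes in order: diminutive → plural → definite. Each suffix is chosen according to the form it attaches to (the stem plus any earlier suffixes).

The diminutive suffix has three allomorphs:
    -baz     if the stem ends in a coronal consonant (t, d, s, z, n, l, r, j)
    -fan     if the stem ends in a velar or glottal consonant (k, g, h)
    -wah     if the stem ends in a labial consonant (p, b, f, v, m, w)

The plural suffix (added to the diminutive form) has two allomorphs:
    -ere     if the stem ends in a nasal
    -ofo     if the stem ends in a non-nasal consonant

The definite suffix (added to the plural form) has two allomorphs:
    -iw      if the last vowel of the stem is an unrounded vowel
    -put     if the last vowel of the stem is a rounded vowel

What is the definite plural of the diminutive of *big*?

bigfanereiw

Since the final consonant of *big* is /g/ (velar/glottal), it takes -fan, giving *bigfan*.
The diminutive form *bigfan*: final consonant = /n/, a nasal → -ere → *bigfanere*.
The last vowel of the plural form *bigfanere* is /e/, which is an unrounded vowel, so the definite suffix is -iw, giving *bigfanereiw*.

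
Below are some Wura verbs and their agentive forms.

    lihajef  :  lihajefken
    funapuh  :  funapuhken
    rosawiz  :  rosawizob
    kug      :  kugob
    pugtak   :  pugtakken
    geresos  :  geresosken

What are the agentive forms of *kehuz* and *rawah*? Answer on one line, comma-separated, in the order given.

Looking at the final consonant of each stem: -ken when the stem ends in a voiceless consonant (*lihajef*, *funapuh*, *pugtak*, *geresos*); -ob when the stem ends in a voiced consonant (*rosawiz*, *kug*).
The final consonant of *kehuz* is /z/, which is voiced, so the suffix is -ob, giving *kehuzob*.
Since the final consonant of *rawah* is /h/ (voiceless), it takes -ken, giving *rawahken*.

kehuzob, rawahken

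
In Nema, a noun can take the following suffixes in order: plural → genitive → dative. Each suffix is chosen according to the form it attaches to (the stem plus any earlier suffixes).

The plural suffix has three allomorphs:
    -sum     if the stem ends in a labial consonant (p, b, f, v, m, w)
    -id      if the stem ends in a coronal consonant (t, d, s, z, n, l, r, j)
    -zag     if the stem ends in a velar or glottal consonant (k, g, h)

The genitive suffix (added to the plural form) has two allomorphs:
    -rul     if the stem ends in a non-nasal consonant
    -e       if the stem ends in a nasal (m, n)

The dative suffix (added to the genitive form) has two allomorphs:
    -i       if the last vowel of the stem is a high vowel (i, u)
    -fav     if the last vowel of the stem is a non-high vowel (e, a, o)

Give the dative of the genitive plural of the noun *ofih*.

Since the final consonant of *ofih* is /h/ (velar/glottal), it takes -zag, giving *ofihzag*.
The plural form *ofihzag*: final consonant = /g/, non-nasal → -rul → *ofihzagrul*.
The last vowel of the genitive form *ofihzagrul* is /u/, which is a high vowel, so the dative suffix is -i, giving *ofihzagruli*.

ofihzagruli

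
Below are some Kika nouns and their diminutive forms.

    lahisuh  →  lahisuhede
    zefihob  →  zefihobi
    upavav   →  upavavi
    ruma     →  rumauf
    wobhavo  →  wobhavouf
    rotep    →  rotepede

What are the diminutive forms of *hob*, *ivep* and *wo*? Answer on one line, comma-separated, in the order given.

Looking at the final sound of each stem: -ede when the stem ends in a voiceless consonant (*lahisuh*, *rotep*); -i when the stem ends in a voiced consonant (*zefihob*, *upavav*); -uf when the stem ends in a vowel (*ruma*, *wobhavo*).
*hob*: final sound = /b/, a voiced consonant → -i → *hobi*.
Since the final sound of *ivep* is /p/ (a voiceless consonant), it takes -ede, giving *ivepede*.
The final sound of *wo* is /o/, which is a vowel, so the suffix is -uf, giving *wouf*.

hobi, ivepede, wouf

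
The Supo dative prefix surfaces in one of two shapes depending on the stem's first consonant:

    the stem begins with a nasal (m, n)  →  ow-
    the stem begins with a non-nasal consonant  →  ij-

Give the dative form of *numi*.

ownumi

*numi*: first consonant = /n/, a nasal → ow- → *ownumi*.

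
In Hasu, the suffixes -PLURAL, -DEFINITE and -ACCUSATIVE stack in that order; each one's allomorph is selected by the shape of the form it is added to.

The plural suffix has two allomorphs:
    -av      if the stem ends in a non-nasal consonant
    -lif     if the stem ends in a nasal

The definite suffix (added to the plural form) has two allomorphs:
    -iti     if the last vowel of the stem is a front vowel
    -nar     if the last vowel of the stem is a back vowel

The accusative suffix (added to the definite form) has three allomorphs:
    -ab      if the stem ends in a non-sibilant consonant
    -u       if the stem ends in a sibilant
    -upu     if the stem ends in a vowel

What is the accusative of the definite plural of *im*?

imlifitiupu

The final consonant of *im* is /m/, which is a nasal, so the plural suffix is -lif, giving *imlif*.
The plural form *imlif*: last vowel = /i/, a front vowel → -iti → *imlifiti*.
Since the final sound of the definite form *imlifiti* is /i/ (a vowel), it takes -upu, giving *imlifitiupu*.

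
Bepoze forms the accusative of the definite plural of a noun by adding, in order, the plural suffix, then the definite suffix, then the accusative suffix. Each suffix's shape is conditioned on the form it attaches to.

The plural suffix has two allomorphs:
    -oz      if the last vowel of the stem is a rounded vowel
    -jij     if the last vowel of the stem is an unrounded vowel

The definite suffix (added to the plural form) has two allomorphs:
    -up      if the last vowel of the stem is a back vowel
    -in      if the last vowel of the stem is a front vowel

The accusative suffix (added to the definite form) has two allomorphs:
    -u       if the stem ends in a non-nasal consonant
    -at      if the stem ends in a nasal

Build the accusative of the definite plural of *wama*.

wamajijinat

Since the last vowel of *wama* is /a/ (an unrounded vowel), it takes -jij, giving *wamajij*.
Since the last vowel of the plural form *wamajij* is /i/ (a front vowel), it takes -in, giving *wamajijin*.
The final consonant of the definite form *wamajijin* is /n/, which is a nasal, so the accusative suffix is -at, giving *wamajijinat*.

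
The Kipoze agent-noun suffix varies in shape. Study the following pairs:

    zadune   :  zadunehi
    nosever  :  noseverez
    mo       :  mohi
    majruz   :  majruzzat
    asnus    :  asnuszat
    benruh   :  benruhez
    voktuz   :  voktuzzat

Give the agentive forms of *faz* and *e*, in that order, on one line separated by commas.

fazzat, ehi

The alternation tracks the final sound of the stem — -zat when the stem ends in a sibilant (*majruz*, *asnus*, *voktuz*); -ez when the stem ends in a non-sibilant consonant (*nosever*, *benruh*); -hi when the stem ends in a vowel (*zadune*, *mo*).
Since the final sound of *faz* is /z/ (a sibilant), it takes -zat, giving *fazzat*.
Since the final sound of *e* is /e/ (a vowel), it takes -hi, giving *ehi*.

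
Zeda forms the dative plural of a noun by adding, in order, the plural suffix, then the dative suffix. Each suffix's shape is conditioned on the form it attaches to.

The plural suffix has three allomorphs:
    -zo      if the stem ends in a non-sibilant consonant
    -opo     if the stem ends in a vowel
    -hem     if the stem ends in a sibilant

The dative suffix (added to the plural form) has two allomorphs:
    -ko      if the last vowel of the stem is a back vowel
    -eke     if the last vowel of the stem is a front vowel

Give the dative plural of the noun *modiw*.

Since the final sound of *modiw* is /w/ (a non-sibilant consonant), it takes -zo, giving *modiwzo*.
Since the last vowel of the plural form *modiwzo* is /o/ (a back vowel), it takes -ko, giving *modiwzoko*.

modiwzoko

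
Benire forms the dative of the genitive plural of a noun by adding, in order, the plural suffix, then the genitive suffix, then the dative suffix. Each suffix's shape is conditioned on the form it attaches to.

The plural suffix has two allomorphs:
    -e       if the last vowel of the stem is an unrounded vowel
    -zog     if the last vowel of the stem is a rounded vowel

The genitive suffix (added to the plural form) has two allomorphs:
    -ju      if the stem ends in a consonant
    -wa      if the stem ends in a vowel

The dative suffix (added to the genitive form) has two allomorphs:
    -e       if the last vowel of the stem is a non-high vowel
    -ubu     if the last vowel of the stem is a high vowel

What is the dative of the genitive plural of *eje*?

ejeewae

The last vowel of *eje* is /e/, which is an unrounded vowel, so the plural suffix is -e, giving *ejee*.
Since the final sound of the plural form *ejee* is /e/ (a vowel), it takes -wa, giving *ejeewa*.
The genitive form *ejeewa*: last vowel = /a/, a non-high vowel → -e → *ejeewae*.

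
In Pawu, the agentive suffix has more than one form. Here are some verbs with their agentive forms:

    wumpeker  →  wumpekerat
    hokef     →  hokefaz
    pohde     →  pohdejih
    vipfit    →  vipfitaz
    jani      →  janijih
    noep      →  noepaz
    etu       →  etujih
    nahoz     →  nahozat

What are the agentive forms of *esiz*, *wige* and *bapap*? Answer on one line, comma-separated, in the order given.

esizat, wigejih, bapapaz

The suffix is conditioned by the final sound: -az when the stem ends in a voiceless consonant (*hokef*, *vipfit*, *noep*); -at when the stem ends in a voiced consonant (*wumpeker*, *nahoz*); -jih when the stem ends in a vowel (*pohde*, *jani*, *etu*).
Since the final sound of *esiz* is /z/ (a voiced consonant), it takes -at, giving *esizat*.
Since the final sound of *wige* is /e/ (a vowel), it takes -jih, giving *wigejih*.
*bapap*: final sound = /p/, a voiceless consonant → -az → *bapapaz*.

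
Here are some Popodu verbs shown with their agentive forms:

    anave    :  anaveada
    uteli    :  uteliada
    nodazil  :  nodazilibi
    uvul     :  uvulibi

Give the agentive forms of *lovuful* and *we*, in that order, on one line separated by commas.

The suffix is conditioned by the final sound: -ibi when the stem ends in a consonant (*nodazil*, *uvul*); -ada when the stem ends in a vowel (*anave*, *uteli*).
The final sound of *lovuful* is /l/, which is a consonant, so the suffix is -ibi, giving *lovufulibi*.
*we* — final sound /e/ (a vowel) → -ada → *weada*.

lovufulibi, weada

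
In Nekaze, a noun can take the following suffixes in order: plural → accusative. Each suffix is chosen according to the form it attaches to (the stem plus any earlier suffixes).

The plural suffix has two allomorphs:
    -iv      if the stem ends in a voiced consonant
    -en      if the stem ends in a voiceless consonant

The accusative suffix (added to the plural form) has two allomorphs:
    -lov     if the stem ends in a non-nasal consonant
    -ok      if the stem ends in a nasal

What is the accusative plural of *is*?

*is*: final consonant = /s/, voiceless → -en → *isen*.
The plural form *isen* — final consonant /n/ (a nasal) → -ok → *isenok*.

isenok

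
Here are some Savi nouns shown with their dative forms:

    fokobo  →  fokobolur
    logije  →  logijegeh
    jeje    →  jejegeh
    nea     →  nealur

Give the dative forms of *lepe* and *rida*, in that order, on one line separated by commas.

lepegeh, ridalur

Looking at the last vowel of each stem: -geh when the last vowel of the stem is a front vowel (*logije*, *jeje*); -lur when the last vowel of the stem is a back vowel (*fokobo*, *nea*).
*lepe* — last vowel /e/ (a front vowel) → -geh → *lepegeh*.
*rida* — last vowel /a/ (a back vowel) → -lur → *ridalur*.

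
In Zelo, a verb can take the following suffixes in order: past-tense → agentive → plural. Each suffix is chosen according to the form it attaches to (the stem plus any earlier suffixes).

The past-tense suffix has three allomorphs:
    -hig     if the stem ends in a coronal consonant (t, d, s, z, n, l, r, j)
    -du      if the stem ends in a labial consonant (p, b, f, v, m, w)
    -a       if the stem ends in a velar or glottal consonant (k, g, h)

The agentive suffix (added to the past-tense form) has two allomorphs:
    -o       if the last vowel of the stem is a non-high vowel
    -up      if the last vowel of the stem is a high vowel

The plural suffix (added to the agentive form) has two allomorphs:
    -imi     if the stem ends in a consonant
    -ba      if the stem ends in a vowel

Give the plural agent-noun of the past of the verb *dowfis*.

dowfishigupimi

The final consonant of *dowfis* is /s/, which is coronal, so the past-tense suffix is -hig, giving *dowfishig*.
The past-tense form *dowfishig* — last vowel /i/ (a high vowel) → -up → *dowfishigup*.
The agentive form *dowfishigup*: final sound = /p/, a consonant → -imi → *dowfishigupimi*.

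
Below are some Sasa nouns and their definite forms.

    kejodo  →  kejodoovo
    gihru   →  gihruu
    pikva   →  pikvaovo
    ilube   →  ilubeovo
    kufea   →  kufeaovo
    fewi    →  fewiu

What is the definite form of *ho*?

hoovo

The pattern is height harmony: -u when the last vowel of the stem is a high vowel (*gihru*, *fewi*); -ovo when the last vowel of the stem is a non-high vowel (*kejodo*, *pikva*, *ilube*, *kufea*).
The last vowel of *ho* is /o/, which is a non-high vowel, so the suffix is -ovo, giving *hoovo*.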